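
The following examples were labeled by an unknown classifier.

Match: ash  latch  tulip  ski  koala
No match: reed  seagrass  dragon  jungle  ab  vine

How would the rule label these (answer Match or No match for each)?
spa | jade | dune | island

Checking candidate rules against both groups, what survives is: odd length.
spa: length 3 — fits, so Match. jade: length 4 — does not pass, so No match. dune: length 4 — does not pass, so No match. island: length 6 — does not pass, so No match.

Match, No match, No match, No match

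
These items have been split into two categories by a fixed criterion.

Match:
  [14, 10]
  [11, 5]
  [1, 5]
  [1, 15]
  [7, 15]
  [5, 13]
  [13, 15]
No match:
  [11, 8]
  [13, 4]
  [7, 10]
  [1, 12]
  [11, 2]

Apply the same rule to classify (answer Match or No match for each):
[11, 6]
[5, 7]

No match, Match

The common property of the 'Match' items is: sum is even. No 'No match' item has it.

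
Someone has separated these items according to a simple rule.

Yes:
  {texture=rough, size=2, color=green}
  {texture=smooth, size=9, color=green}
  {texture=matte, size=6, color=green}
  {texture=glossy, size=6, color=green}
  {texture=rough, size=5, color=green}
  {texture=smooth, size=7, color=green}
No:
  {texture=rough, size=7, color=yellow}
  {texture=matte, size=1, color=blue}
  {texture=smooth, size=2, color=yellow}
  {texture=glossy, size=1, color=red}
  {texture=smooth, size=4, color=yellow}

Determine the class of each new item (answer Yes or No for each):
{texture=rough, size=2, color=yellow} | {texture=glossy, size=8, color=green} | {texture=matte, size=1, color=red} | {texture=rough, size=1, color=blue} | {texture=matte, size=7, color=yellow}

The simplest hypothesis consistent with all the labels is: color is green.
{texture=rough, size=2, color=yellow} — color is yellow, hence No.
{texture=glossy, size=8, color=green} — color is green, hence Yes.
{texture=matte, size=1, color=red} — color is red, hence No.
{texture=rough, size=1, color=blue} — color is blue, hence No.
{texture=matte, size=7, color=yellow} — color is yellow, hence No.

No, Yes, No, No, No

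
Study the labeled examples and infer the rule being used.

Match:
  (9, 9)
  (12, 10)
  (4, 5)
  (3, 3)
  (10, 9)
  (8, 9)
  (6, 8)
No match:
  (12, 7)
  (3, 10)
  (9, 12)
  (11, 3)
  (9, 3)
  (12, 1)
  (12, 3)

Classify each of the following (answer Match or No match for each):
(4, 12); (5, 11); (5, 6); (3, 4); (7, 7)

The rule appears to be: |first − second| ≤ 2.
(4, 12): |4−12| = 8, fails the rule → No match.
(5, 11): |5−11| = 6, fails the rule → No match.
(5, 6): |5−6| = 1, qualifies → Match.
(3, 4): |3−4| = 1, qualifies → Match.
(7, 7): |7−7| = 0, qualifies → Match.

No match, No match, Match, Match, Match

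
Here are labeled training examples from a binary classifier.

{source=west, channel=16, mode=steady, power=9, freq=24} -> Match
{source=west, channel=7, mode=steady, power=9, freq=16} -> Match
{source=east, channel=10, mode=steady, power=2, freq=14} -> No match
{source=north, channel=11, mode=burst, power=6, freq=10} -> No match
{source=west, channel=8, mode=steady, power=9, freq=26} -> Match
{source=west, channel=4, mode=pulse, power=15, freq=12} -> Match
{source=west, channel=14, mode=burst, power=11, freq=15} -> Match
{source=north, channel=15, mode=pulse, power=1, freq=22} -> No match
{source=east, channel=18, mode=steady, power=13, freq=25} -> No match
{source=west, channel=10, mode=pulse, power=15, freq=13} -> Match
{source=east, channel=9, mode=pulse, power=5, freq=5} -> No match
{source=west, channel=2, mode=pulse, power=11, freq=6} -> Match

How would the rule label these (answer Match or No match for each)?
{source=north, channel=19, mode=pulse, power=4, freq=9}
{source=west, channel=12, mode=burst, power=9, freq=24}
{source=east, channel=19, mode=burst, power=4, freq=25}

Checking candidate rules against both groups, what survives is: source is west.
{source=north, channel=19, mode=pulse, power=4, freq=9}: source is north — lacks this property, so No match.
{source=west, channel=12, mode=burst, power=9, freq=24}: source is west — fits, so Match.
{source=east, channel=19, mode=burst, power=4, freq=25}: source is east — lacks this property, so No match.

No match, Match, No match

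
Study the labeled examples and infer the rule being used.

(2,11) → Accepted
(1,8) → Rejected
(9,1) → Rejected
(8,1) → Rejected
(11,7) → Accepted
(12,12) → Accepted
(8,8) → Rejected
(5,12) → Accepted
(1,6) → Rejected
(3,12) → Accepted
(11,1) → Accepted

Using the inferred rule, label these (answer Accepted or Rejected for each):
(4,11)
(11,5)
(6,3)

The classifier is using: max ≥ 11.

Accepted, Accepted, Rejected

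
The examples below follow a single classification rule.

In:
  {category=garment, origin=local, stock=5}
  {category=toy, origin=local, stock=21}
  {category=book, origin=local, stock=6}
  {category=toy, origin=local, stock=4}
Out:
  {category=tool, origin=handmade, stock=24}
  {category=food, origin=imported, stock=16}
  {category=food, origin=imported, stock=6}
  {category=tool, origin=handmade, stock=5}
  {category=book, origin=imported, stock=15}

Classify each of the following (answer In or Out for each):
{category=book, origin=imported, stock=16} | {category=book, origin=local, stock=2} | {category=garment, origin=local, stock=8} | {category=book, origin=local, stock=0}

Out, In, In, In

The distinguishing property — origin is local — holds for all the 'In' cases and none of the 'Out' cases.
Out: {category=book, origin=imported, stock=16}, since origin is imported. In: {category=book, origin=local, stock=2}, since origin is local. In: {category=garment, origin=local, stock=8}, since origin is local. In: {category=book, origin=local, stock=0}, since origin is local.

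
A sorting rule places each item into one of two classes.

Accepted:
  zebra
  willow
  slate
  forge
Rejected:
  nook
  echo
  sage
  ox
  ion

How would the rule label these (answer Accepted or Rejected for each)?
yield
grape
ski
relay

Accepted, Accepted, Rejected, Accepted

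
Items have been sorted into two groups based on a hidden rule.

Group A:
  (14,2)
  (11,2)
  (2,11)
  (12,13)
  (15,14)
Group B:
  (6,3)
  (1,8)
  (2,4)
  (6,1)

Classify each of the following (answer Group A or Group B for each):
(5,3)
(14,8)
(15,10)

Group B, Group A, Group A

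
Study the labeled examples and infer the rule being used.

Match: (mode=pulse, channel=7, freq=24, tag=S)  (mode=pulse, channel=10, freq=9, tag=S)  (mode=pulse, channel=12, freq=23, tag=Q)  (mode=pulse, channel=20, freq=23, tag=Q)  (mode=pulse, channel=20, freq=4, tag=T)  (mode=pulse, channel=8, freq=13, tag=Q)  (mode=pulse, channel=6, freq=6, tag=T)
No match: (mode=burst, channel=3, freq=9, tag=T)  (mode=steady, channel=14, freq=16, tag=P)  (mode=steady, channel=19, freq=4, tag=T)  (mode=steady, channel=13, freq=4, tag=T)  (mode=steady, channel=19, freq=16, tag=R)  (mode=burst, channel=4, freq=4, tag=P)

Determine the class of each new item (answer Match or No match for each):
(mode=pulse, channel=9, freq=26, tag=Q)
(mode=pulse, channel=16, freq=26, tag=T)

Match, Match

The distinguishing property — mode is pulse — holds for all the 'Match' cases and none of the 'No match' cases.
Match: (mode=pulse, channel=9, freq=26, tag=Q), since mode is pulse.
Match: (mode=pulse, channel=16, freq=26, tag=T), since mode is pulse.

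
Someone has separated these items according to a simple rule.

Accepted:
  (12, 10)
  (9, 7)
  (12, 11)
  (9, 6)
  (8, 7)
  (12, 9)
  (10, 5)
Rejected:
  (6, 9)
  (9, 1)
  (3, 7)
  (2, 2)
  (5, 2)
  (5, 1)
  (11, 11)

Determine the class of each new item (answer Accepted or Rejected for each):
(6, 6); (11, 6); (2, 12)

Rejected, Accepted, Rejected

One predicate separates the groups cleanly: first > second AND sum ≥ 15.
(6, 6): Rejected (6 = 6, 6+6 = 12).
(11, 6): Accepted (11 > 6, 11+6 = 17).
(2, 12): Rejected (2 < 12, 2+12 = 14).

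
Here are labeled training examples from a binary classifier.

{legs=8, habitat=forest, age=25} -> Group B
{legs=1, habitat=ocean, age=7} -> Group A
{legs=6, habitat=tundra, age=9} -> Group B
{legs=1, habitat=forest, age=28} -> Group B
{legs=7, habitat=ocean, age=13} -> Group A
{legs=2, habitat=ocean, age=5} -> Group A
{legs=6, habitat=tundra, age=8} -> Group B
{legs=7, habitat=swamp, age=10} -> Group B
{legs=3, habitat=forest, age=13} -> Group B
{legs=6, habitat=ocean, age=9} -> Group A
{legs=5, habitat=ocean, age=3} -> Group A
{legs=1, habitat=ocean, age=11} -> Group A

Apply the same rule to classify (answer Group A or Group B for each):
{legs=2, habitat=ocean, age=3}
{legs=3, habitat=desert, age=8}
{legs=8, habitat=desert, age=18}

The distinguishing property — habitat is ocean — holds for all the 'Group A' cases and none of the 'Group B' cases.
Group A: {legs=2, habitat=ocean, age=3}, since habitat is ocean. Group B: {legs=3, habitat=desert, age=8}, since habitat is desert. Group B: {legs=8, habitat=desert, age=18}, since habitat is desert.

Group A, Group B, Group B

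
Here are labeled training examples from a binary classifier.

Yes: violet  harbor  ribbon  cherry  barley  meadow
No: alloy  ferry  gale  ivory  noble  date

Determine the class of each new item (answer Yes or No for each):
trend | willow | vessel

The common property of the 'Yes' items is: length 6. No 'No' item has it.
trend → length 5 → No.
willow → length 6 → Yes.
vessel → length 6 → Yes.

No, Yes, Yes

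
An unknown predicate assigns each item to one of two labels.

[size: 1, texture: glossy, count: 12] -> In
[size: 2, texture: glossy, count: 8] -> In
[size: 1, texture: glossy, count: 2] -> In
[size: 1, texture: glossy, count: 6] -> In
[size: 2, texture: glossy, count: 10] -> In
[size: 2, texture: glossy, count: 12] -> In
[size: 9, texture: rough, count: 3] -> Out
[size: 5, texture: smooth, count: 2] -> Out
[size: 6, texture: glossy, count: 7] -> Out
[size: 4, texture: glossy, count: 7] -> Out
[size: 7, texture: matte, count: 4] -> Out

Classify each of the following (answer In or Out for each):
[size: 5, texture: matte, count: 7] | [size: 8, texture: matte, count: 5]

Out, Out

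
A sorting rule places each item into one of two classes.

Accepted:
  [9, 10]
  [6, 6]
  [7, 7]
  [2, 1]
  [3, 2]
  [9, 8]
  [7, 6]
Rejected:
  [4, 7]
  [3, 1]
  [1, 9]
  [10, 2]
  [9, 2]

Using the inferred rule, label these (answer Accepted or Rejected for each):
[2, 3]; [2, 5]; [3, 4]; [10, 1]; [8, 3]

The pattern is that an item is 'Accepted' exactly when: |first − second| ≤ 1.

Accepted, Rejected, Accepted, Rejected, Rejected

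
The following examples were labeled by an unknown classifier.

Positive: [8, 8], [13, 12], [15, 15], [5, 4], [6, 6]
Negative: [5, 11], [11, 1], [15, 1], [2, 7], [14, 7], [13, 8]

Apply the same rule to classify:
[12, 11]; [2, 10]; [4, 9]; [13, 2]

One predicate separates the groups cleanly: |first − second| ≤ 1.
Positive: [12, 11], since |12−11| = 1. Negative: [2, 10], since |2−10| = 8. Negative: [4, 9], since |4−9| = 5. Negative: [13, 2], since |13−2| = 11.

Positive, Negative, Negative, Negative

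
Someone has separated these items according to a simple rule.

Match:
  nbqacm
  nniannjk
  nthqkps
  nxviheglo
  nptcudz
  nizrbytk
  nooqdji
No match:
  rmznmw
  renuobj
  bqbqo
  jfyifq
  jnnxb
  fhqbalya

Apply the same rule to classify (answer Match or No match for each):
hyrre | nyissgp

No match, Match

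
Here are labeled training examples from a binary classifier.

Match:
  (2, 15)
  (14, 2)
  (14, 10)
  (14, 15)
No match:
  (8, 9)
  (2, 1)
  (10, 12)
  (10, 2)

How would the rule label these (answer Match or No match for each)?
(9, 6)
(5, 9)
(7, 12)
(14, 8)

No match, No match, No match, Match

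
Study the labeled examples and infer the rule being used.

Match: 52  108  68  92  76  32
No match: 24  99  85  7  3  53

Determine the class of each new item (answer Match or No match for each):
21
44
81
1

The simplest hypothesis consistent with all the labels is: even AND at least 32.
21 → 21 is odd, 21 < 32 → No match. 44 → 44 is even, 44 ≥ 32 → Match. 81 → 81 is odd, 81 ≥ 32 → No match. 1 → 1 is odd, 1 < 32 → No match.

No match, Match, No match, No match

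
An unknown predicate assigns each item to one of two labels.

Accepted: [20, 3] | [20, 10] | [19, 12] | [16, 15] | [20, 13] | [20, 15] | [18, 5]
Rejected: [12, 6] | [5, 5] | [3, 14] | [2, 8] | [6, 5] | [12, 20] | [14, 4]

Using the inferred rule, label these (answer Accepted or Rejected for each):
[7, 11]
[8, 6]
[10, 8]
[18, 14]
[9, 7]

One predicate separates the groups cleanly: first ≥ 15.

Rejected, Rejected, Rejected, Accepted, Rejected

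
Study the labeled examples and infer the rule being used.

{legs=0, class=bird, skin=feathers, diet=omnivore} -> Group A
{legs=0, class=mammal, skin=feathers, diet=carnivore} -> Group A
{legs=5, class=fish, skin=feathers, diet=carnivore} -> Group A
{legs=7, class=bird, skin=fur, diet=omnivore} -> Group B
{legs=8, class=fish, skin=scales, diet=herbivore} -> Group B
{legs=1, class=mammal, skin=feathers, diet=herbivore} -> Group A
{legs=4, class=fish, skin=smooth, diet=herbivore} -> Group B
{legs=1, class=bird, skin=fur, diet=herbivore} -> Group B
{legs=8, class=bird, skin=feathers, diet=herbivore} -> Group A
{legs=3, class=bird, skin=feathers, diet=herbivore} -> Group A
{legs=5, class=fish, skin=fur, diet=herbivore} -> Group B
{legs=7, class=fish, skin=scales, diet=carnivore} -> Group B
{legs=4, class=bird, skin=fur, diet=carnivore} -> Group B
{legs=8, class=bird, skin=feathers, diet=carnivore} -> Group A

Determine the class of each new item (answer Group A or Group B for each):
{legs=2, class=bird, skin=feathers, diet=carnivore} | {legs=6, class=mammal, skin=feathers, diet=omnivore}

Group A, Group A

The rule appears to be: skin is feathers.
{legs=2, class=bird, skin=feathers, diet=carnivore}: skin is feathers, passes → Group A. {legs=6, class=mammal, skin=feathers, diet=omnivore}: skin is feathers, passes → Group A.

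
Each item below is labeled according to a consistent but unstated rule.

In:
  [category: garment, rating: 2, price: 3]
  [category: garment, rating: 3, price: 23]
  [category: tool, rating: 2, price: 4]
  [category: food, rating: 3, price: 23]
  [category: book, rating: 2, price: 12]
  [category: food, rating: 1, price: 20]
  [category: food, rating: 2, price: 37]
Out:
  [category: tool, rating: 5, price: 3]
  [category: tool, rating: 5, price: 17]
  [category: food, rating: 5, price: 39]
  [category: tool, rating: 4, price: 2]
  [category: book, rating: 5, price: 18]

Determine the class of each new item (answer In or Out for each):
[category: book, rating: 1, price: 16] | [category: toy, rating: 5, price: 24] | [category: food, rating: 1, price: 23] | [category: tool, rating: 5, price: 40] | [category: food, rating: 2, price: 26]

Every 'In' example satisfies: rating ≤ 3. None of the 'Out' examples do.
[category: book, rating: 1, price: 16] — rating = 1, hence In.
[category: toy, rating: 5, price: 24] — rating = 5, hence Out.
[category: food, rating: 1, price: 23] — rating = 1, hence In.
[category: tool, rating: 5, price: 40] — rating = 5, hence Out.
[category: food, rating: 2, price: 26] — rating = 2, hence In.

In, Out, In, Out, In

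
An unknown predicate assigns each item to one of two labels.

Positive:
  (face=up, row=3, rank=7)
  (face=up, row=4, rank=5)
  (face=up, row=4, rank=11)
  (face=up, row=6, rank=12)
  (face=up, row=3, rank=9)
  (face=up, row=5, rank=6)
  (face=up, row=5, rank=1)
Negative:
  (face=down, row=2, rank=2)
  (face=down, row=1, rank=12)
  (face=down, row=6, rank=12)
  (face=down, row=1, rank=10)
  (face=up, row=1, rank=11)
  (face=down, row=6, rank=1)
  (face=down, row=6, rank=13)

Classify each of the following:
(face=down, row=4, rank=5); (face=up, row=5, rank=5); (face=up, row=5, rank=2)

Negative, Positive, Positive

Every 'Positive' example satisfies: face is up AND row ≥ 2. None of the 'Negative' examples do.
(face=down, row=4, rank=5): face is down, row = 4 — doesn't match, so Negative. (face=up, row=5, rank=5): face is up, row = 5 — satisfies this, so Positive. (face=up, row=5, rank=2): face is up, row = 5 — satisfies this, so Positive.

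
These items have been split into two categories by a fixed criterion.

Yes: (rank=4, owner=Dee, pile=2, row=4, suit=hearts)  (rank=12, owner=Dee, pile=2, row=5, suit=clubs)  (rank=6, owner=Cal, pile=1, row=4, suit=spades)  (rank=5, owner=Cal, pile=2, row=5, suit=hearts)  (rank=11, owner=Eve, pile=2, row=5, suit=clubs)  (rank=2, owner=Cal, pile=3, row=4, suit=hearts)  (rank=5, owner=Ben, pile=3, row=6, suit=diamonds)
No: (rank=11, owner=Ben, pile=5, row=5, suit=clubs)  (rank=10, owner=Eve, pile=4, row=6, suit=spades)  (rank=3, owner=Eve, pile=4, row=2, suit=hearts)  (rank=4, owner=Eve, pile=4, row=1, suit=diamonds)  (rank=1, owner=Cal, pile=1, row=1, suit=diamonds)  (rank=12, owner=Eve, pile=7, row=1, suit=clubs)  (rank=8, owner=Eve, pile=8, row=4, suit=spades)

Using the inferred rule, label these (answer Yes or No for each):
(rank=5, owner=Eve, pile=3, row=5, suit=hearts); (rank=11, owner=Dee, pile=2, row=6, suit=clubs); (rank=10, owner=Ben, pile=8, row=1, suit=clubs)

Yes, Yes, No

One predicate separates the groups cleanly: row ≥ 2 AND pile ≤ 3.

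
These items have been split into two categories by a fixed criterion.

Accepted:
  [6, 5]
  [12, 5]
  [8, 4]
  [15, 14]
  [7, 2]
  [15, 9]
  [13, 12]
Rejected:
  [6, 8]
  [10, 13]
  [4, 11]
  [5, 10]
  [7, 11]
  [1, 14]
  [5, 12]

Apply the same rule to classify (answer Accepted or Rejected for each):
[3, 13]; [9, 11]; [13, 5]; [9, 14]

The rule appears to be: first > second.

Rejected, Rejected, Accepted, Rejected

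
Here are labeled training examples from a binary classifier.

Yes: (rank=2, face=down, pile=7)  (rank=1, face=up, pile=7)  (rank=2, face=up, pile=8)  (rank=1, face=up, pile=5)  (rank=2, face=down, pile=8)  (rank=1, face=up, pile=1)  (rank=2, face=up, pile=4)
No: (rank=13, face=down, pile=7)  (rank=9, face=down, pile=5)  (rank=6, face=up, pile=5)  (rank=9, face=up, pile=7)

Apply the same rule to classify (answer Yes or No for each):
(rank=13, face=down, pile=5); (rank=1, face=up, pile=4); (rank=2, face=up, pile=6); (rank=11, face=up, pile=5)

The rule appears to be: rank ≤ 2.

No, Yes, Yes, No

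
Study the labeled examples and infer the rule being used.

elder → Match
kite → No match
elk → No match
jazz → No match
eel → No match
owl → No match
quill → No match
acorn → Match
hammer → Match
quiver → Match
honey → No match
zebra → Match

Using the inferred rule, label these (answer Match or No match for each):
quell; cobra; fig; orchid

The simplest hypothesis consistent with all the labels is: contains 'r'.
quell — no 'r', hence No match. cobra — has 'r', hence Match. fig — no 'r', hence No match. orchid — has 'r', hence Match.

No match, Match, No match, Match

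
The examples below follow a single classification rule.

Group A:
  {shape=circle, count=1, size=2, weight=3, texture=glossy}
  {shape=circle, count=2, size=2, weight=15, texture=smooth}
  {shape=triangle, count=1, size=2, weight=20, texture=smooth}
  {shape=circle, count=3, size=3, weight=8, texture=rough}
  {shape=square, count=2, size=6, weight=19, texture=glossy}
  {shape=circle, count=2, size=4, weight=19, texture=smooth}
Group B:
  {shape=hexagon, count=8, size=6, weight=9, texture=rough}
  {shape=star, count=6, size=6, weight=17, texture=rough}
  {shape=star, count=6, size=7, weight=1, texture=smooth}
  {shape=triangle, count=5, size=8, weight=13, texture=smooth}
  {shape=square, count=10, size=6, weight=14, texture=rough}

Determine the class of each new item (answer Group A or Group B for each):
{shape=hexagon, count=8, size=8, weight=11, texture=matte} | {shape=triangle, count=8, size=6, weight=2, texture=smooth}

Group B, Group B

The common property of the 'Group A' items is: count ≤ 3. No 'Group B' item has it.
{shape=hexagon, count=8, size=8, weight=11, texture=matte}: count = 8, does not satisfy this → Group B. {shape=triangle, count=8, size=6, weight=2, texture=smooth}: count = 8, does not satisfy this → Group B.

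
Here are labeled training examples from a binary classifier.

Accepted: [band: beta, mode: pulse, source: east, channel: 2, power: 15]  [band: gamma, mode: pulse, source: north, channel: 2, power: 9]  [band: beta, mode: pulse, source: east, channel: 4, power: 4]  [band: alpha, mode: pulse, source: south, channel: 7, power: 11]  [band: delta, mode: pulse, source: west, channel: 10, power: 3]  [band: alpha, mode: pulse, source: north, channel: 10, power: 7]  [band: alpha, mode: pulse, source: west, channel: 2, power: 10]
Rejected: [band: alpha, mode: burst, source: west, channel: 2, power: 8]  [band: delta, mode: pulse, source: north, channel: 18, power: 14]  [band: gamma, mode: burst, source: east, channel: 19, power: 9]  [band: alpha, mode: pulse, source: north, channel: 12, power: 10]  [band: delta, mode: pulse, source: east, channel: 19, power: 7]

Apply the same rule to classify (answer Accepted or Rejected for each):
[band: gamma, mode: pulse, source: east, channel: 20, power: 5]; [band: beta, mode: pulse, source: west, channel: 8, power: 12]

The rule appears to be: mode is pulse AND channel ≤ 10.
[band: gamma, mode: pulse, source: east, channel: 20, power: 5]: mode is pulse, channel = 20, fails the rule → Rejected.
[band: beta, mode: pulse, source: west, channel: 8, power: 12]: mode is pulse, channel = 8, meets the rule → Accepted.

Rejected, Accepted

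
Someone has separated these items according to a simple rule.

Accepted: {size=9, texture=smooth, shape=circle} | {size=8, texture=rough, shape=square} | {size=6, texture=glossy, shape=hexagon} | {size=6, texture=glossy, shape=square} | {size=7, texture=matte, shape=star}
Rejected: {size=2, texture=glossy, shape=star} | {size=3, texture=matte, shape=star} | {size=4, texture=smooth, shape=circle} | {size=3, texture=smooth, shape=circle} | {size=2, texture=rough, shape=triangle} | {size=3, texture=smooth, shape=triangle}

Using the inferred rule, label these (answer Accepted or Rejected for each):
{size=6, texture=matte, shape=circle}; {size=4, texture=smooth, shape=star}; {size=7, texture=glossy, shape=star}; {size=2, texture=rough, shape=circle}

The common property of the 'Accepted' items is: size ≥ 6. No 'Rejected' item has it.
{size=6, texture=matte, shape=circle} → size = 6 → Accepted.
{size=4, texture=smooth, shape=star} → size = 4 → Rejected.
{size=7, texture=glossy, shape=star} → size = 7 → Accepted.
{size=2, texture=rough, shape=circle} → size = 2 → Rejected.

Accepted, Rejected, Accepted, Rejected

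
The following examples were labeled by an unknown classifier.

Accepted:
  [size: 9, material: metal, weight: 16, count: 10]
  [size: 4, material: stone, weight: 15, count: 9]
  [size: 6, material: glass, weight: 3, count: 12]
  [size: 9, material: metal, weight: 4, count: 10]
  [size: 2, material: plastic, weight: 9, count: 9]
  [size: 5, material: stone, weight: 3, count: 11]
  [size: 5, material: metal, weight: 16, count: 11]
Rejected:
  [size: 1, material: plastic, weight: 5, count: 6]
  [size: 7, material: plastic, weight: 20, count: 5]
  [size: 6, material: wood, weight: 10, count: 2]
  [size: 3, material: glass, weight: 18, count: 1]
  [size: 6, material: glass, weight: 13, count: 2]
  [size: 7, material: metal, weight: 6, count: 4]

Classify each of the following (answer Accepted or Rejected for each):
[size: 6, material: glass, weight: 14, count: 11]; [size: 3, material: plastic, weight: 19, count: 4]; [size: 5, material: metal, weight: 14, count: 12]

Accepted, Rejected, Accepted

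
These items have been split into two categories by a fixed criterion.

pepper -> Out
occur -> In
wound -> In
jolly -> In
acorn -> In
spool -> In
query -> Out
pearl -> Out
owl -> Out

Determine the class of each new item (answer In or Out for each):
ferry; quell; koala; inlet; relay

The classifier is using: length 5 AND contains 'o'.

Out, Out, In, Out, Out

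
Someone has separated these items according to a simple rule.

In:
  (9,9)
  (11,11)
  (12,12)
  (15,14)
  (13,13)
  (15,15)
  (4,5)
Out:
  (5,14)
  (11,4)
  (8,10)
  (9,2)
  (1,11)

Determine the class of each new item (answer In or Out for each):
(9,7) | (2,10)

Out, Out

The classifier is using: |first − second| ≤ 1.
(9,7): Out (|9−7| = 2). (2,10): Out (|2−10| = 8).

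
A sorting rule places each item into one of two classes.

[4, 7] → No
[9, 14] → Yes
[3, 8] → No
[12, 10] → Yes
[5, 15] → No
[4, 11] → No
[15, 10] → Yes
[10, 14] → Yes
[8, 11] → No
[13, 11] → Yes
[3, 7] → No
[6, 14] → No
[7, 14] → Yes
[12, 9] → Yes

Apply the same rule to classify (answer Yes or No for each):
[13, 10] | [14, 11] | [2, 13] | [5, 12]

Yes, Yes, No, No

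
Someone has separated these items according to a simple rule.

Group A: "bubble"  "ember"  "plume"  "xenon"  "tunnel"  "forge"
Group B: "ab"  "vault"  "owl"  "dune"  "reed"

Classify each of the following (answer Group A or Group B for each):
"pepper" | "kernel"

Every 'Group A' example satisfies: length ≥ 5 AND contains 'e'. None of the 'Group B' examples do.
Group A: "pepper", since length 6, has 'e'.
Group A: "kernel", since length 6, has 'e'.

Group A, Group A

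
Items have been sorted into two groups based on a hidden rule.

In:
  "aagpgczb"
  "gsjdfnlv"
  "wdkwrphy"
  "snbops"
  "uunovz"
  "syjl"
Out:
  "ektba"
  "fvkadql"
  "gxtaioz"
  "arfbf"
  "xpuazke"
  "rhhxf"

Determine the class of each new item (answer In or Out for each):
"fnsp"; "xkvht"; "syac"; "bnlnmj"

In, Out, In, In

Looking at the examples, the only property every 'In' case has and every 'Out' case lacks is: even length.
"fnsp" — length 4, hence In.
"xkvht" — length 5, hence Out.
"syac" — length 4, hence In.
"bnlnmj" — length 6, hence In.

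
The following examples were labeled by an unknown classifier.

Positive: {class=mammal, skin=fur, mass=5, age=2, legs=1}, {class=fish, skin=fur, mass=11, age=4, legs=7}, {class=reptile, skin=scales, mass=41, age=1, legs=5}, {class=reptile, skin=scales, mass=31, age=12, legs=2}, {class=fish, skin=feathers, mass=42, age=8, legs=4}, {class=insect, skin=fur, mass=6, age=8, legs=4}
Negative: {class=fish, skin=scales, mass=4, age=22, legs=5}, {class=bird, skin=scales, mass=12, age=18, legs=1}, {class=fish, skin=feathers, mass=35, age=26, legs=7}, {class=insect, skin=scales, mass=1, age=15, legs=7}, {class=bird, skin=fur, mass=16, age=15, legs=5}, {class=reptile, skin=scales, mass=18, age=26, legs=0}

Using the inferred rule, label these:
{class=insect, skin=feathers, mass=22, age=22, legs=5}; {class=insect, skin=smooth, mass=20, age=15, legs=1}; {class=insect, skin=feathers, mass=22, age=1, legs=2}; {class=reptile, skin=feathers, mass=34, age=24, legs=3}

Every 'Positive' example satisfies: age ≤ 12. None of the 'Negative' examples do.

Negative, Negative, Positive, Negative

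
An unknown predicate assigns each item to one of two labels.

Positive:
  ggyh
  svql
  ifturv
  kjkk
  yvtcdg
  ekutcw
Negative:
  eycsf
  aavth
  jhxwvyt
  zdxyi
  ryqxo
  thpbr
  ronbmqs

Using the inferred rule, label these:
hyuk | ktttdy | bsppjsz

Positive, Positive, Negative

Checking candidate rules against both groups, what survives is: even length.
hyuk: length 4, fits → Positive.
ktttdy: length 6, fits → Positive.
bsppjsz: length 7, does not pass → Negative.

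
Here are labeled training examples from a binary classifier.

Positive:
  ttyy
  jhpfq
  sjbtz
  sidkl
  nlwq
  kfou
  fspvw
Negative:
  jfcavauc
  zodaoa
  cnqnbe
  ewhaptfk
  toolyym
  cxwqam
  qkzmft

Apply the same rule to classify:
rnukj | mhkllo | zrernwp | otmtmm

Positive, Negative, Negative, Negative

One predicate separates the groups cleanly: length ≤ 5.
rnukj — length 5, hence Positive. mhkllo — length 6, hence Negative. zrernwp — length 7, hence Negative. otmtmm — length 6, hence Negative.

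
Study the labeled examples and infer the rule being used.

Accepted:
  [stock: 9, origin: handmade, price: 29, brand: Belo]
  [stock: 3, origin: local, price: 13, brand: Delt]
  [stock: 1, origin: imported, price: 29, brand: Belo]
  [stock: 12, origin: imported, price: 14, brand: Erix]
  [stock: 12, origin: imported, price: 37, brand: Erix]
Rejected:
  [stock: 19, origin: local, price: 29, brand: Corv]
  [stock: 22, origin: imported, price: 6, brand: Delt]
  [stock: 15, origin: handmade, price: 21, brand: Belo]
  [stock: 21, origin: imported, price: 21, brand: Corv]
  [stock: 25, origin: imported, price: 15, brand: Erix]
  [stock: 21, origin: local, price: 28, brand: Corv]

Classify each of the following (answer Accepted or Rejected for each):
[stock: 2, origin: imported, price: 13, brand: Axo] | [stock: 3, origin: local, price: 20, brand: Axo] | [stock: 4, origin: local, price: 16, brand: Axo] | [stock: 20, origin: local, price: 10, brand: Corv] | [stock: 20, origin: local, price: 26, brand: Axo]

'Accepted' ⟺ stock ≤ 12.
[stock: 2, origin: imported, price: 13, brand: Axo] → stock = 2 → Accepted.
[stock: 3, origin: local, price: 20, brand: Axo] → stock = 3 → Accepted.
[stock: 4, origin: local, price: 16, brand: Axo] → stock = 4 → Accepted.
[stock: 20, origin: local, price: 10, brand: Corv] → stock = 20 → Rejected.
[stock: 20, origin: local, price: 26, brand: Axo] → stock = 20 → Rejected.

Accepted, Accepted, Accepted, Rejected, Rejected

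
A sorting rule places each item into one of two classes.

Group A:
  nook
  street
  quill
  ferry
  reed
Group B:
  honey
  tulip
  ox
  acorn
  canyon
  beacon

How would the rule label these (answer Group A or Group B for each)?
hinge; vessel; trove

Group B, Group A, Group B

Checking candidate rules against both groups, what survives is: has a double letter.
hinge: no doubled letter, does not fit → Group B.
vessel: 'ss' doubled, meets the rule → Group A.
trove: no doubled letter, does not fit → Group B.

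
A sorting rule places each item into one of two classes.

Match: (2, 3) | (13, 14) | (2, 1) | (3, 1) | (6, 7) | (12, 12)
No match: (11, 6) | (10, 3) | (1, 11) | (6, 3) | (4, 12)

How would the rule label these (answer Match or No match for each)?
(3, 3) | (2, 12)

Match, No match

The rule appears to be: |first − second| ≤ 2.
Match: (3, 3), since |3−3| = 0.
No match: (2, 12), since |2−12| = 10.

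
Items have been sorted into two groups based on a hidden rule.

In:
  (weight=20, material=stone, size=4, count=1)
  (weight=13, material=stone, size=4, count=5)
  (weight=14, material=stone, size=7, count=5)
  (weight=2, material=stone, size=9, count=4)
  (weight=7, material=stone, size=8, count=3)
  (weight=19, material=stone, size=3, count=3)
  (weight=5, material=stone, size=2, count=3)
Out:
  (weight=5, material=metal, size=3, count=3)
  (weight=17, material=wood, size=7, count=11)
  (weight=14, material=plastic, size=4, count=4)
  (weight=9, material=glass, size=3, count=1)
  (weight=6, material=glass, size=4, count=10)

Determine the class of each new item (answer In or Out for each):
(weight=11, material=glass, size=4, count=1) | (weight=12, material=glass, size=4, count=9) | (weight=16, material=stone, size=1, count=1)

Out, Out, In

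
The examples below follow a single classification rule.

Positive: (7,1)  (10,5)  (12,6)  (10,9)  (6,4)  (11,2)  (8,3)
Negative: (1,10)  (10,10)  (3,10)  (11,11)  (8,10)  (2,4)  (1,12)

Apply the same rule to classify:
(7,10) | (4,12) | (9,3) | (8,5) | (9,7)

Negative, Negative, Positive, Positive, Positive

Looking at the examples, the only property every 'Positive' case has and every 'Negative' case lacks is: first > second.
Negative: (7,10), since 7 < 10.
Negative: (4,12), since 4 < 12.
Positive: (9,3), since 9 > 3.
Positive: (8,5), since 8 > 5.
Positive: (9,7), since 9 > 7.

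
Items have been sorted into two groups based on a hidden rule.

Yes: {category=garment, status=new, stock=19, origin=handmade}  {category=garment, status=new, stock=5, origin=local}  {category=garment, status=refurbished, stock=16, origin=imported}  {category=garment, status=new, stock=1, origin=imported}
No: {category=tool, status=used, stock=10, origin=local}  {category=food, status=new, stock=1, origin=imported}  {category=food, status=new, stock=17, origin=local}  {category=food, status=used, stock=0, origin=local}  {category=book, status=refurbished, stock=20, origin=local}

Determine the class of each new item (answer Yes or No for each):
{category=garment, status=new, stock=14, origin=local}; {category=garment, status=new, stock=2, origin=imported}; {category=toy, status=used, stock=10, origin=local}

Yes, Yes, No

The simplest hypothesis consistent with all the labels is: category is garment.
{category=garment, status=new, stock=14, origin=local}: category is garment, has this property → Yes.
{category=garment, status=new, stock=2, origin=imported}: category is garment, has this property → Yes.
{category=toy, status=used, stock=10, origin=local}: category is toy, lacks this property → No.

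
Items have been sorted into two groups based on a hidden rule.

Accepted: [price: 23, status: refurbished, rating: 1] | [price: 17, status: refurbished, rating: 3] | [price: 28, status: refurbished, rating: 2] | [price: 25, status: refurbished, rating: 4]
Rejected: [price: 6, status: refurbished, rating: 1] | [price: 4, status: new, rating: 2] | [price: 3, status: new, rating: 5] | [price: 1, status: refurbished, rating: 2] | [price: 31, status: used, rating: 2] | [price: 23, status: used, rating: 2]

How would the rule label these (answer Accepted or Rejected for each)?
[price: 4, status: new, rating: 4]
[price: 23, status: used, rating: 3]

The distinguishing property — status is refurbished AND price ≥ 17 — holds for all the 'Accepted' cases and none of the 'Rejected' cases.
[price: 4, status: new, rating: 4]: status is new, price = 4, doesn't match → Rejected. [price: 23, status: used, rating: 3]: status is used, price = 23, doesn't match → Rejected.

Rejected, Rejected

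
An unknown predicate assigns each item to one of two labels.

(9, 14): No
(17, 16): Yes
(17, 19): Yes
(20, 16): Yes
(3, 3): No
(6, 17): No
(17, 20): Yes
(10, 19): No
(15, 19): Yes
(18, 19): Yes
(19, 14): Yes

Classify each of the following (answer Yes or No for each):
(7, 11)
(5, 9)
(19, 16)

'Yes' ⟺ sum ≥ 33.
(7, 11) → 7+11 = 18 → No.
(5, 9) → 5+9 = 14 → No.
(19, 16) → 19+16 = 35 → Yes.

No, No, Yes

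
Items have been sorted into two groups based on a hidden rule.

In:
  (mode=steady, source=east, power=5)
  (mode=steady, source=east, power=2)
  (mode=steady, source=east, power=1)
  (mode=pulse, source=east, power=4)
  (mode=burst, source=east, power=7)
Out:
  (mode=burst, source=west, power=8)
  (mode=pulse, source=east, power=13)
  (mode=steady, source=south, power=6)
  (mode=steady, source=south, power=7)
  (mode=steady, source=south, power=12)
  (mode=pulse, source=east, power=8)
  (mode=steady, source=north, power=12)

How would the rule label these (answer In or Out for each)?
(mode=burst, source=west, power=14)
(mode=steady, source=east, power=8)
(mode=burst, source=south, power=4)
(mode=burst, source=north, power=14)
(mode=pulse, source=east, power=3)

Out, Out, Out, Out, In

The common property of the 'In' items is: source is east AND power ≤ 7. No 'Out' item has it.
(mode=burst, source=west, power=14) — source is west, power = 14, hence Out. (mode=steady, source=east, power=8) — source is east, power = 8, hence Out. (mode=burst, source=south, power=4) — source is south, power = 4, hence Out. (mode=burst, source=north, power=14) — source is north, power = 14, hence Out. (mode=pulse, source=east, power=3) — source is east, power = 3, hence In.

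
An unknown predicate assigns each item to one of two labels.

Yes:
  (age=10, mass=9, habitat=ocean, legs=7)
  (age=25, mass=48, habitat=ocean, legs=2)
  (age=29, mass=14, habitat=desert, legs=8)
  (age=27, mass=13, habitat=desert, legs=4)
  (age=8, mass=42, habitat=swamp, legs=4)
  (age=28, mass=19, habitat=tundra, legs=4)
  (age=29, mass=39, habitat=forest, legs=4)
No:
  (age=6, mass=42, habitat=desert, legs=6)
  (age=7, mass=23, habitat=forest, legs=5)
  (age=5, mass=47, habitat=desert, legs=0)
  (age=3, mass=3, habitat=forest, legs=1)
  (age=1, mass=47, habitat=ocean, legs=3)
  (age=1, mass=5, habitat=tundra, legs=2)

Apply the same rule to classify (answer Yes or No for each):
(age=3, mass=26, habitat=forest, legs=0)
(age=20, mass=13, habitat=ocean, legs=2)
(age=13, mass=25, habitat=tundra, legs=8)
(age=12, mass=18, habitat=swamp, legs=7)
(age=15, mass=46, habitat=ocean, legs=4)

No, Yes, Yes, Yes, Yes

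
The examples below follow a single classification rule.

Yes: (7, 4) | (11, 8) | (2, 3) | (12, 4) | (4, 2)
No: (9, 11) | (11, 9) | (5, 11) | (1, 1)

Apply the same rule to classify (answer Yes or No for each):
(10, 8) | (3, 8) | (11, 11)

One predicate separates the groups cleanly: product is even.

Yes, Yes, No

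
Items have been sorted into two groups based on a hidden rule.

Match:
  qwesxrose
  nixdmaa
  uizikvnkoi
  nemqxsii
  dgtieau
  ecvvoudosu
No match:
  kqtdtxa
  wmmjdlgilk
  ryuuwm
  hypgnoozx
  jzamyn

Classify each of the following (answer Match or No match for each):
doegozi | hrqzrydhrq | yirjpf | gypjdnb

All 'Match' examples share one property — has ≥ 3 vowels — and every 'No match' example lacks it.
doegozi: 4 vowels, meets the rule → Match. hrqzrydhrq: 0 vowels, fails the rule → No match. yirjpf: 1 vowel, fails the rule → No match. gypjdnb: 0 vowels, fails the rule → No match.

Match, No match, No match, No match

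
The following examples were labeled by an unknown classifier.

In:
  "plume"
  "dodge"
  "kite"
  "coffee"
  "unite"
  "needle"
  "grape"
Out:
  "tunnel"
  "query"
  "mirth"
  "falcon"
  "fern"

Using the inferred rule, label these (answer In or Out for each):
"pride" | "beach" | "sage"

The pattern is that an item is 'In' exactly when: ends with 'e'.
"pride": In (ends with 'e'). "beach": Out (ends with 'h'). "sage": In (ends with 'e').

In, Out, In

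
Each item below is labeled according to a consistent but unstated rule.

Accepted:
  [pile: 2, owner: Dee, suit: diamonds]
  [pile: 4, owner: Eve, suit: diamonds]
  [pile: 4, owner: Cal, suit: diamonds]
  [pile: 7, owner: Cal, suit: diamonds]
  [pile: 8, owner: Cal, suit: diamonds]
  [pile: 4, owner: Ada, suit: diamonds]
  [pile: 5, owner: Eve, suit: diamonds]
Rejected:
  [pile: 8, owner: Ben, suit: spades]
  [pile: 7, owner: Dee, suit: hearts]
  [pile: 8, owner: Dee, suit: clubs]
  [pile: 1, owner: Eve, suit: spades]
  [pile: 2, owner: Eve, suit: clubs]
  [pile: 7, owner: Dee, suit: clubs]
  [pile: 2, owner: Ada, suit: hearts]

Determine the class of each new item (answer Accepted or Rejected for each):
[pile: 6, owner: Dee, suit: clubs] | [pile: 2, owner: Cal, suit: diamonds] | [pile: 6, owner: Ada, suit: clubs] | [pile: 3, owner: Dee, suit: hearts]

Rejected, Accepted, Rejected, Rejected

Comparing the two groups points to one rule — suit is diamonds.
[pile: 6, owner: Dee, suit: clubs]: suit is clubs — does not fit, so Rejected. [pile: 2, owner: Cal, suit: diamonds]: suit is diamonds — fits, so Accepted. [pile: 6, owner: Ada, suit: clubs]: suit is clubs — does not fit, so Rejected. [pile: 3, owner: Dee, suit: hearts]: suit is hearts — does not fit, so Rejected.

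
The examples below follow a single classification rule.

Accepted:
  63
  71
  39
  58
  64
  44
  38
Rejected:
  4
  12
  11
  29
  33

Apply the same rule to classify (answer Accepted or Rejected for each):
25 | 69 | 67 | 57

Rejected, Accepted, Accepted, Accepted

The common property of the 'Accepted' items is: at least 38. No 'Rejected' item has it.
25: Rejected (25 < 38).
69: Accepted (69 ≥ 38).
67: Accepted (67 ≥ 38).
57: Accepted (57 ≥ 38).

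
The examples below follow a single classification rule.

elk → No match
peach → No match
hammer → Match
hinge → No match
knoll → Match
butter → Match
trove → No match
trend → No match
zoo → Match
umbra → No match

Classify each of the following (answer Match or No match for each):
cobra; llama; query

The classifier is using: has a double letter.

No match, Match, No match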